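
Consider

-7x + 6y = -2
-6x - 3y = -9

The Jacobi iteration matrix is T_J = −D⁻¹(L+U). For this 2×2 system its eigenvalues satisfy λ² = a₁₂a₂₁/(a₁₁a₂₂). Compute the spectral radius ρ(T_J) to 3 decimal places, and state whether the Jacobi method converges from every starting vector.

1.309

a₁₂a₂₁/(a₁₁a₂₂) = (6)·(-6) / ((-7)·(-3)) = -1.714286
ρ = √|-1.714286| = √1.714286 = 1.309
ρ > 1, so Jacobi diverges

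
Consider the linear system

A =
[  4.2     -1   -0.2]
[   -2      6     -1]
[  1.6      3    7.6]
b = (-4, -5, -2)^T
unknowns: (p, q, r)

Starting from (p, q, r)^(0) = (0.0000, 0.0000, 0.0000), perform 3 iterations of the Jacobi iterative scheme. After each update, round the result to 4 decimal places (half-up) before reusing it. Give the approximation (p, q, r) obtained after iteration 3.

(-1.2242, -1.1767, 0.4533)

Iteration 1:
  p = (-4 - (-1)·0.0000 - (-0.2)·0.0000) / (4.2) = -0.9524
  q = (-5 - (-2)·0.0000 - (-1)·0.0000) / (6) = -0.8333
  r = (-2 - (1.6)·0.0000 - (3)·0.0000) / (7.6) = -0.2632
Iteration 2:
  p = (-4 - (-1)·-0.8333 - (-0.2)·-0.2632) / (4.2) = -1.1633
  q = (-5 - (-2)·-0.9524 - (-1)·-0.2632) / (6) = -1.1947
  r = (-2 - (1.6)·-0.9524 - (3)·-0.8333) / (7.6) = 0.2663
Iteration 3:
  p = (-4 - (-1)·-1.1947 - (-0.2)·0.2663) / (4.2) = -1.2242
  q = (-5 - (-2)·-1.1633 - (-1)·0.2663) / (6) = -1.1767
  r = (-2 - (1.6)·-1.1633 - (3)·-1.1947) / (7.6) = 0.4533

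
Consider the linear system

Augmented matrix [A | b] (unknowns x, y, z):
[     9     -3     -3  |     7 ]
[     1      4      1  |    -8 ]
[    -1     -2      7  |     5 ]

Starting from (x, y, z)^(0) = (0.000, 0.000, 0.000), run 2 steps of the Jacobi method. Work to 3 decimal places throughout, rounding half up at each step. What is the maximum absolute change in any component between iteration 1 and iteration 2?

0.460

Iteration 1:
  x = (7 - (-3)·0.000 - (-3)·0.000) / (9) = 0.778
  y = (-8 - (1)·0.000 - (1)·0.000) / (4) = -2.000
  z = (5 - (-1)·0.000 - (-2)·0.000) / (7) = 0.714
Iteration 2:
  x = (7 - (-3)·-2.000 - (-3)·0.714) / (9) = 0.349
  y = (-8 - (1)·0.778 - (1)·0.714) / (4) = -2.373
  z = (5 - (-1)·0.778 - (-2)·-2.000) / (7) = 0.254
Change: (-0.429, -0.373, -0.460) → max |·| = 0.460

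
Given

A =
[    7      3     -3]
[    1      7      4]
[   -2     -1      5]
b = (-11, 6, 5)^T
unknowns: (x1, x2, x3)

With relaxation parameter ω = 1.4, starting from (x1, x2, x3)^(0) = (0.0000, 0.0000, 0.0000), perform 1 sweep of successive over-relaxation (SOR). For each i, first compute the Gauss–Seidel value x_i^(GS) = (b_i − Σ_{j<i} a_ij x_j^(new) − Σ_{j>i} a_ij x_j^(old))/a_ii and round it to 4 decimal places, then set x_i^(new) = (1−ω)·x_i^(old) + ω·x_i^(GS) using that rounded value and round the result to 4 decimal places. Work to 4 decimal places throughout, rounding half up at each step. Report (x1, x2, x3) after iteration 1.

(-2.2000, 1.6400, 0.6272)

Iteration 1:
  x1: GS value = (-11 - (3)·0.0000 - (-3)·0.0000) / (7) = -1.5714;  x1 ← (1−ω)·0.0000 + ω·-1.5714 = -2.2000
  x2: GS value = (6 - (1)·-2.2000 - (4)·0.0000) / (7) = 1.1714;  x2 ← (1−ω)·0.0000 + ω·1.1714 = 1.6400
  x3: GS value = (5 - (-2)·-2.2000 - (-1)·1.6400) / (5) = 0.4480;  x3 ← (1−ω)·0.0000 + ω·0.4480 = 0.6272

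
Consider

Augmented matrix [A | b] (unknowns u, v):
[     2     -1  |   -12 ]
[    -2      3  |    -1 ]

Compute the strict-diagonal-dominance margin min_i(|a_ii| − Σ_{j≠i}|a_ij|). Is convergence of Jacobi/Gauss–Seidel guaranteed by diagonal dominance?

row 1: |2| − (1) = 1
row 2: |3| − (2) = 1
minimum over rows = 1 → strictly diagonally dominant (convergence guaranteed)

1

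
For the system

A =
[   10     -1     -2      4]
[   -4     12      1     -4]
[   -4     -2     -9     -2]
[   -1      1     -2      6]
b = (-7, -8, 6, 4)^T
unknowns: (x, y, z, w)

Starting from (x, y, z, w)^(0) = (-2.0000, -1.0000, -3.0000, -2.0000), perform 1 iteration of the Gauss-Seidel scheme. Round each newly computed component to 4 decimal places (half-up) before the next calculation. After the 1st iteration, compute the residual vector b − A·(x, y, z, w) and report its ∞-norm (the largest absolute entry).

Iteration 1:
  x = (-7 - (-1)·-1.0000 - (-2)·-3.0000 - (4)·-2.0000) / (10) = -0.6000
  y = (-8 - (-4)·-0.6000 - (1)·-3.0000 - (-4)·-2.0000) / (12) = -1.2833
  z = (6 - (-4)·-0.6000 - (-2)·-1.2833 - (-2)·-2.0000) / (-9) = 0.3296
  w = (4 - (-1)·-0.6000 - (1)·-1.2833 - (-2)·0.3296) / (6) = 0.8904
Residual b − A·x = (-5.1857, 8.2316, 5.7806, 0.0001); ∞-norm = 8.2316

8.2316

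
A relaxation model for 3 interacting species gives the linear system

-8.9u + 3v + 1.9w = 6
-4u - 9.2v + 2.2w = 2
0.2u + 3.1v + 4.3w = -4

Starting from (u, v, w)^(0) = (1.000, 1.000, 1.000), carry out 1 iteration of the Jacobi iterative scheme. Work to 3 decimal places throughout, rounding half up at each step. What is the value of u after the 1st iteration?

Iteration 1:
  u = (6 - (3)·1.000 - (1.9)·1.000) / (-8.9) = -0.124
  v = (2 - (-4)·1.000 - (2.2)·1.000) / (-9.2) = -0.413
  w = (-4 - (0.2)·1.000 - (3.1)·1.000) / (4.3) = -1.698

-0.124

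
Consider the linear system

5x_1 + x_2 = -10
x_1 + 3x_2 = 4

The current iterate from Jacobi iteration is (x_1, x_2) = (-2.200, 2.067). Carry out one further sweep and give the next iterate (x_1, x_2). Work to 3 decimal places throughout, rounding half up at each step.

(-2.413, 2.067)

One sweep:
  x_1 = (-10 - (1)·2.067) / (5) = -2.413
  x_2 = (4 - (1)·-2.200) / (3) = 2.067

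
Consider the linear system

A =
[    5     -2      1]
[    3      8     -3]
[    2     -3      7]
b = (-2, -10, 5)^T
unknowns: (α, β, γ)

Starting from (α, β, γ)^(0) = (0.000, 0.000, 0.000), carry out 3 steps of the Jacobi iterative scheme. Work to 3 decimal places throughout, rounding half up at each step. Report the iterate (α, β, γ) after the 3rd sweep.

(-0.791, -0.749, 0.656)

Iteration 1:
  α = (-2 - (-2)·0.000 - (1)·0.000) / (5) = -0.400
  β = (-10 - (3)·0.000 - (-3)·0.000) / (8) = -1.250
  γ = (5 - (2)·0.000 - (-3)·0.000) / (7) = 0.714
Iteration 2:
  α = (-2 - (-2)·-1.250 - (1)·0.714) / (5) = -1.043
  β = (-10 - (3)·-0.400 - (-3)·0.714) / (8) = -0.832
  γ = (5 - (2)·-0.400 - (-3)·-1.250) / (7) = 0.293
Iteration 3:
  α = (-2 - (-2)·-0.832 - (1)·0.293) / (5) = -0.791
  β = (-10 - (3)·-1.043 - (-3)·0.293) / (8) = -0.749
  γ = (5 - (2)·-1.043 - (-3)·-0.832) / (7) = 0.656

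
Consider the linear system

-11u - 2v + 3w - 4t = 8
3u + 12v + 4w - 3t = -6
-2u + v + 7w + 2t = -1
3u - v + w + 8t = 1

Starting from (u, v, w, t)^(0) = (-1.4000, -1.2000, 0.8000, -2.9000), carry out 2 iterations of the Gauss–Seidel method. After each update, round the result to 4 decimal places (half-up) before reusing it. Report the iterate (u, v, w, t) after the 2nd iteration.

Iteration 1:
  u = (8 - (-2)·-1.2000 - (3)·0.8000 - (-4)·-2.9000) / (-11) = 0.7636
  v = (-6 - (3)·0.7636 - (4)·0.8000 - (-3)·-2.9000) / (12) = -1.6826
  w = (-1 - (-2)·0.7636 - (1)·-1.6826 - (2)·-2.9000) / (7) = 1.1443
  t = (1 - (3)·0.7636 - (-1)·-1.6826 - (1)·1.1443) / (8) = -0.5147
Iteration 2:
  u = (8 - (-2)·-1.6826 - (3)·1.1443 - (-4)·-0.5147) / (-11) = 0.0779
  v = (-6 - (3)·0.0779 - (4)·1.1443 - (-3)·-0.5147) / (12) = -1.0296
  w = (-1 - (-2)·0.0779 - (1)·-1.0296 - (2)·-0.5147) / (7) = 0.1735
  t = (1 - (3)·0.0779 - (-1)·-1.0296 - (1)·0.1735) / (8) = -0.0546

(0.0779, -1.0296, 0.1735, -0.0546)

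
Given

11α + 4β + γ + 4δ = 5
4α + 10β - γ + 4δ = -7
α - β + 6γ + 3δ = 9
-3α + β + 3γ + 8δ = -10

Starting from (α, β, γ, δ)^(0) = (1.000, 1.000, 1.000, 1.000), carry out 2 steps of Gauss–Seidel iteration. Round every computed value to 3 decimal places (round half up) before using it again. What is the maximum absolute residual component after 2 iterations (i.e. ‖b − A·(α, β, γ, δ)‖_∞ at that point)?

Iteration 1:
  α = (5 - (4)·1.000 - (1)·1.000 - (4)·1.000) / (11) = -0.364
  β = (-7 - (4)·-0.364 - (-1)·1.000 - (4)·1.000) / (10) = -0.854
  γ = (9 - (1)·-0.364 - (-1)·-0.854 - (3)·1.000) / (6) = 0.918
  δ = (-10 - (-3)·-0.364 - (1)·-0.854 - (3)·0.918) / (8) = -1.624
Iteration 2:
  α = (5 - (4)·-0.854 - (1)·0.918 - (4)·-1.624) / (11) = 1.272
  β = (-7 - (4)·1.272 - (-1)·0.918 - (4)·-1.624) / (10) = -0.467
  γ = (9 - (1)·1.272 - (-1)·-0.467 - (3)·-1.624) / (6) = 2.022
  δ = (-10 - (-3)·1.272 - (1)·-0.467 - (3)·2.022) / (8) = -1.473
Residual b − A·x = (-3.254, 0.496, -0.452, 0.001); ∞-norm = 3.254

3.254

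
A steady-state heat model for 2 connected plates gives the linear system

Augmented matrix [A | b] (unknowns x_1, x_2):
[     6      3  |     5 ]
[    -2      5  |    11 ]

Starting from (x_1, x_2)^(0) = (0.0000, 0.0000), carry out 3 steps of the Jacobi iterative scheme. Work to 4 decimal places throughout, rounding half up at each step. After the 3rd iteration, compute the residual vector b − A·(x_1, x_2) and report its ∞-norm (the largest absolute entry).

Iteration 1:
  x_1 = (5 - (3)·0.0000) / (6) = 0.8333
  x_2 = (11 - (-2)·0.0000) / (5) = 2.2000
Iteration 2:
  x_1 = (5 - (3)·2.2000) / (6) = -0.2667
  x_2 = (11 - (-2)·0.8333) / (5) = 2.5333
Iteration 3:
  x_1 = (5 - (3)·2.5333) / (6) = -0.4333
  x_2 = (11 - (-2)·-0.2667) / (5) = 2.0933
Residual b − A·x = (1.3199, -0.3331); ∞-norm = 1.3199

1.3199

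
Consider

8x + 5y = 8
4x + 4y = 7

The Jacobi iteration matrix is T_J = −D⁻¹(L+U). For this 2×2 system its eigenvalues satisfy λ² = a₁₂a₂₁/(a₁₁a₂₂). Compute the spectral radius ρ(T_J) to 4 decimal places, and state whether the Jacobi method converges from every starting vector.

0.7906

a₁₂a₂₁/(a₁₁a₂₂) = (5)·(4) / ((8)·(4)) = 0.625000
ρ = √|0.625000| = √0.625000 = 0.7906
ρ < 1, so Jacobi converges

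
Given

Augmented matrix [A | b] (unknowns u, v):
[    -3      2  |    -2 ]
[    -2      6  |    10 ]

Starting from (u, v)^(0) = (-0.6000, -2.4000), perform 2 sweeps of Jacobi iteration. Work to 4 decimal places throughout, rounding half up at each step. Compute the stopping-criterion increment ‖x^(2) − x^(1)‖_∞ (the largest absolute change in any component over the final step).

Iteration 1:
  u = (-2 - (2)·-2.4000) / (-3) = -0.9333
  v = (10 - (-2)·-0.6000) / (6) = 1.4667
Iteration 2:
  u = (-2 - (2)·1.4667) / (-3) = 1.6445
  v = (10 - (-2)·-0.9333) / (6) = 1.3556
Change: (2.5778, -0.1111) → max |·| = 2.5778

2.5778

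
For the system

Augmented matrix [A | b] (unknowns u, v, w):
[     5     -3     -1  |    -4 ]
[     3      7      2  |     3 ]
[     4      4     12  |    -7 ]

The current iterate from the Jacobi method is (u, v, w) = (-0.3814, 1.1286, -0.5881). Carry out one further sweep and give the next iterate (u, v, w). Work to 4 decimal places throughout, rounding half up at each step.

One sweep:
  u = (-4 - (-3)·1.1286 - (-1)·-0.5881) / (5) = -0.2405
  v = (3 - (3)·-0.3814 - (2)·-0.5881) / (7) = 0.7601
  w = (-7 - (4)·-0.3814 - (4)·1.1286) / (12) = -0.8324

(-0.2405, 0.7601, -0.8324)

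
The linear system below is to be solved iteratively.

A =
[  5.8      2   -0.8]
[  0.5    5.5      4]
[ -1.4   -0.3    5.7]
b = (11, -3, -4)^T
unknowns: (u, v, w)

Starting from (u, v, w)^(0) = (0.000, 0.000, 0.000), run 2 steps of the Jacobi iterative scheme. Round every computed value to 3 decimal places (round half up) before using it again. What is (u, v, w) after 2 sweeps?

Iteration 1:
  u = (11 - (2)·0.000 - (-0.8)·0.000) / (5.8) = 1.897
  v = (-3 - (0.5)·0.000 - (4)·0.000) / (5.5) = -0.545
  w = (-4 - (-1.4)·0.000 - (-0.3)·0.000) / (5.7) = -0.702
Iteration 2:
  u = (11 - (2)·-0.545 - (-0.8)·-0.702) / (5.8) = 1.988
  v = (-3 - (0.5)·1.897 - (4)·-0.702) / (5.5) = -0.207
  w = (-4 - (-1.4)·1.897 - (-0.3)·-0.545) / (5.7) = -0.265

(1.988, -0.207, -0.265)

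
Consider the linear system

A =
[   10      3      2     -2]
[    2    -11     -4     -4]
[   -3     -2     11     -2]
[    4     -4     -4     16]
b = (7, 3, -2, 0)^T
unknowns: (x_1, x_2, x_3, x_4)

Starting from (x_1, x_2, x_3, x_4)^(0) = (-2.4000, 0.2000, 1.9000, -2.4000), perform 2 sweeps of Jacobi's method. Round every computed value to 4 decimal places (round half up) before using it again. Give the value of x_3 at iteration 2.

-0.1331

Iteration 1:
  x_1 = (7 - (3)·0.2000 - (2)·1.9000 - (-2)·-2.4000) / (10) = -0.2200
  x_2 = (3 - (2)·-2.4000 - (-4)·1.9000 - (-4)·-2.4000) / (-11) = -0.5273
  x_3 = (-2 - (-3)·-2.4000 - (-2)·0.2000 - (-2)·-2.4000) / (11) = -1.2364
  x_4 = (0 - (4)·-2.4000 - (-4)·0.2000 - (-4)·1.9000) / (16) = 1.1250
Iteration 2:
  x_1 = (7 - (3)·-0.5273 - (2)·-1.2364 - (-2)·1.1250) / (10) = 1.3305
  x_2 = (3 - (2)·-0.2200 - (-4)·-1.2364 - (-4)·1.1250) / (-11) = -0.2722
  x_3 = (-2 - (-3)·-0.2200 - (-2)·-0.5273 - (-2)·1.1250) / (11) = -0.1331
  x_4 = (0 - (4)·-0.2200 - (-4)·-0.5273 - (-4)·-1.2364) / (16) = -0.3859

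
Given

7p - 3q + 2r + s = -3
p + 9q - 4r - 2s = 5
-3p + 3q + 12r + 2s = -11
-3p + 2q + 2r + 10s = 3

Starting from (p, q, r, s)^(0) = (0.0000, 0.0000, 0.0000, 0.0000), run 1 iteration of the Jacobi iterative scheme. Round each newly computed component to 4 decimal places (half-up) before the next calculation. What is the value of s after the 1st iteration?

Iteration 1:
  p = (-3 - (-3)·0.0000 - (2)·0.0000 - (1)·0.0000) / (7) = -0.4286
  q = (5 - (1)·0.0000 - (-4)·0.0000 - (-2)·0.0000) / (9) = 0.5556
  r = (-11 - (-3)·0.0000 - (3)·0.0000 - (2)·0.0000) / (12) = -0.9167
  s = (3 - (-3)·0.0000 - (2)·0.0000 - (2)·0.0000) / (10) = 0.3000

0.3000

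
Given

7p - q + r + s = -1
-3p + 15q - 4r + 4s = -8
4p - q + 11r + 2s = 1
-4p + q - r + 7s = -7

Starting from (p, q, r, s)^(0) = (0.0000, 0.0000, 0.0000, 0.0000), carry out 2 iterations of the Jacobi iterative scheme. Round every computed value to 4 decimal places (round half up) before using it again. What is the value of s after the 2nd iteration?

Iteration 1:
  p = (-1 - (-1)·0.0000 - (1)·0.0000 - (1)·0.0000) / (7) = -0.1429
  q = (-8 - (-3)·0.0000 - (-4)·0.0000 - (4)·0.0000) / (15) = -0.5333
  r = (1 - (4)·0.0000 - (-1)·0.0000 - (2)·0.0000) / (11) = 0.0909
  s = (-7 - (-4)·0.0000 - (1)·0.0000 - (-1)·0.0000) / (7) = -1.0000
Iteration 2:
  p = (-1 - (-1)·-0.5333 - (1)·0.0909 - (1)·-1.0000) / (7) = -0.0892
  q = (-8 - (-3)·-0.1429 - (-4)·0.0909 - (4)·-1.0000) / (15) = -0.2710
  r = (1 - (4)·-0.1429 - (-1)·-0.5333 - (2)·-1.0000) / (11) = 0.2762
  s = (-7 - (-4)·-0.1429 - (1)·-0.5333 - (-1)·0.0909) / (7) = -0.9925

-0.9925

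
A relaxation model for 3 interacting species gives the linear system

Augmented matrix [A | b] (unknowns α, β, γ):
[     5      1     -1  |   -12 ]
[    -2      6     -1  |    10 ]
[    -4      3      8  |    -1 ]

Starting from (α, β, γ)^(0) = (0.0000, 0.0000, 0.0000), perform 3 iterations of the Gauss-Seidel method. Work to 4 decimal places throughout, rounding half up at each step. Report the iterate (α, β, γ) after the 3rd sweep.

(-2.8319, 0.4334, -1.7035)

Iteration 1:
  α = (-12 - (1)·0.0000 - (-1)·0.0000) / (5) = -2.4000
  β = (10 - (-2)·-2.4000 - (-1)·0.0000) / (6) = 0.8667
  γ = (-1 - (-4)·-2.4000 - (3)·0.8667) / (8) = -1.6500
Iteration 2:
  α = (-12 - (1)·0.8667 - (-1)·-1.6500) / (5) = -2.9033
  β = (10 - (-2)·-2.9033 - (-1)·-1.6500) / (6) = 0.4239
  γ = (-1 - (-4)·-2.9033 - (3)·0.4239) / (8) = -1.7356
Iteration 3:
  α = (-12 - (1)·0.4239 - (-1)·-1.7356) / (5) = -2.8319
  β = (10 - (-2)·-2.8319 - (-1)·-1.7356) / (6) = 0.4334
  γ = (-1 - (-4)·-2.8319 - (3)·0.4334) / (8) = -1.7035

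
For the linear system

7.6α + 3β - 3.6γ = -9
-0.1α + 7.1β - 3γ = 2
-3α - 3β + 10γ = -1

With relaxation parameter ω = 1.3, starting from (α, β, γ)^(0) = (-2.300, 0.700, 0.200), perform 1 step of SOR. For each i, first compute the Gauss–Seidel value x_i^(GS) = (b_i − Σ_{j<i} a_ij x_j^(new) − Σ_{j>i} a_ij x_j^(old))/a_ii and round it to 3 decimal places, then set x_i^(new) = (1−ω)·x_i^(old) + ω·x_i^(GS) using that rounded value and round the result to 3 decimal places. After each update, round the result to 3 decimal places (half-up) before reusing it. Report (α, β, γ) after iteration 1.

(-1.086, 0.246, -0.518)

Iteration 1:
  α: GS value = (-9 - (3)·0.700 - (-3.6)·0.200) / (7.6) = -1.366;  α ← (1−ω)·-2.300 + ω·-1.366 = -1.086
  β: GS value = (2 - (-0.1)·-1.086 - (-3)·0.200) / (7.1) = 0.351;  β ← (1−ω)·0.700 + ω·0.351 = 0.246
  γ: GS value = (-1 - (-3)·-1.086 - (-3)·0.246) / (10) = -0.352;  γ ← (1−ω)·0.200 + ω·-0.352 = -0.518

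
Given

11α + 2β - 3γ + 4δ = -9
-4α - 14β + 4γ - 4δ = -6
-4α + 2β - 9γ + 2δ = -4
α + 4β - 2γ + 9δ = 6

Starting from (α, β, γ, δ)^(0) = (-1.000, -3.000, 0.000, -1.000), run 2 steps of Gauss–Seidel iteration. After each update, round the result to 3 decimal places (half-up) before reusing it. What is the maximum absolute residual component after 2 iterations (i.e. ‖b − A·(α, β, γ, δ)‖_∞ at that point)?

2.020

Iteration 1:
  α = (-9 - (2)·-3.000 - (-3)·0.000 - (4)·-1.000) / (11) = 0.091
  β = (-6 - (-4)·0.091 - (4)·0.000 - (-4)·-1.000) / (-14) = 0.688
  γ = (-4 - (-4)·0.091 - (2)·0.688 - (2)·-1.000) / (-9) = 0.335
  δ = (6 - (1)·0.091 - (4)·0.688 - (-2)·0.335) / (9) = 0.425
Iteration 2:
  α = (-9 - (2)·0.688 - (-3)·0.335 - (4)·0.425) / (11) = -1.006
  β = (-6 - (-4)·-1.006 - (4)·0.335 - (-4)·0.425) / (-14) = 0.690
  γ = (-4 - (-4)·-1.006 - (2)·0.690 - (2)·0.425) / (-9) = 1.139
  δ = (6 - (1)·-1.006 - (4)·0.690 - (-2)·1.139) / (9) = 0.725
Residual b − A·x = (1.203, -2.020, -0.603, -0.001); ∞-norm = 2.020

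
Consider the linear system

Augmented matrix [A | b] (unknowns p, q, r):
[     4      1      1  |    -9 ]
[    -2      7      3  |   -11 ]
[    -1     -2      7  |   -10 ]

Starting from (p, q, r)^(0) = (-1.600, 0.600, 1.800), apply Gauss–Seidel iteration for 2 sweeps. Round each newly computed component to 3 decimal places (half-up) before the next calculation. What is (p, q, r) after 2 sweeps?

(-0.776, -0.620, -1.717)

Iteration 1:
  p = (-9 - (1)·0.600 - (1)·1.800) / (4) = -2.850
  q = (-11 - (-2)·-2.850 - (3)·1.800) / (7) = -3.157
  r = (-10 - (-1)·-2.850 - (-2)·-3.157) / (7) = -2.738
Iteration 2:
  p = (-9 - (1)·-3.157 - (1)·-2.738) / (4) = -0.776
  q = (-11 - (-2)·-0.776 - (3)·-2.738) / (7) = -0.620
  r = (-10 - (-1)·-0.776 - (-2)·-0.620) / (7) = -1.717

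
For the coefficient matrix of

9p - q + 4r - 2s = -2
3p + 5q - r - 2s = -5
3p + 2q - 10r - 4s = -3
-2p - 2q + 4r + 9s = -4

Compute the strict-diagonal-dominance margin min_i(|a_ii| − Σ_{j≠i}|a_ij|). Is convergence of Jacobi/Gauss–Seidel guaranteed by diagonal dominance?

-1

row 1: |9| − (1+4+2) = 2
row 2: |5| − (3+1+2) = -1
row 3: |-10| − (3+2+4) = 1
row 4: |9| − (2+2+4) = 1
minimum over rows = -1 → not strictly diagonally dominant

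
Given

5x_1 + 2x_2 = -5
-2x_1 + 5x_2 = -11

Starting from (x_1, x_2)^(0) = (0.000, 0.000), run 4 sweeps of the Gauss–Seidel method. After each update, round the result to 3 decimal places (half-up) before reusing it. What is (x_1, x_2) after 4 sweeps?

Iteration 1:
  x_1 = (-5 - (2)·0.000) / (5) = -1.000
  x_2 = (-11 - (-2)·-1.000) / (5) = -2.600
Iteration 2:
  x_1 = (-5 - (2)·-2.600) / (5) = 0.040
  x_2 = (-11 - (-2)·0.040) / (5) = -2.184
Iteration 3:
  x_1 = (-5 - (2)·-2.184) / (5) = -0.126
  x_2 = (-11 - (-2)·-0.126) / (5) = -2.250
Iteration 4:
  x_1 = (-5 - (2)·-2.250) / (5) = -0.100
  x_2 = (-11 - (-2)·-0.100) / (5) = -2.240

(-0.100, -2.240)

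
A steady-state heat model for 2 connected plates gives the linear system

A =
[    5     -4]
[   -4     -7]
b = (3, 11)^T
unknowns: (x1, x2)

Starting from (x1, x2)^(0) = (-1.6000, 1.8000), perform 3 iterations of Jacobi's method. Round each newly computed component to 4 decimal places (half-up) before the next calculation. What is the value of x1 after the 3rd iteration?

Iteration 1:
  x1 = (3 - (-4)·1.8000) / (5) = 2.0400
  x2 = (11 - (-4)·-1.6000) / (-7) = -0.6571
Iteration 2:
  x1 = (3 - (-4)·-0.6571) / (5) = 0.0743
  x2 = (11 - (-4)·2.0400) / (-7) = -2.7371
Iteration 3:
  x1 = (3 - (-4)·-2.7371) / (5) = -1.5897
  x2 = (11 - (-4)·0.0743) / (-7) = -1.6139

-1.5897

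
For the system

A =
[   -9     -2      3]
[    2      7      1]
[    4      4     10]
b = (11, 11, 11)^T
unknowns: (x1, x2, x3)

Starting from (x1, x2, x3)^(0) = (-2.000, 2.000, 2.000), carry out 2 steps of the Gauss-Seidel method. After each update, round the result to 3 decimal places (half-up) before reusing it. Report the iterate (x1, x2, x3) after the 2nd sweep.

(-1.281, 1.813, 0.887)

Iteration 1:
  x1 = (11 - (-2)·2.000 - (3)·2.000) / (-9) = -1.000
  x2 = (11 - (2)·-1.000 - (1)·2.000) / (7) = 1.571
  x3 = (11 - (4)·-1.000 - (4)·1.571) / (10) = 0.872
Iteration 2:
  x1 = (11 - (-2)·1.571 - (3)·0.872) / (-9) = -1.281
  x2 = (11 - (2)·-1.281 - (1)·0.872) / (7) = 1.813
  x3 = (11 - (4)·-1.281 - (4)·1.813) / (10) = 0.887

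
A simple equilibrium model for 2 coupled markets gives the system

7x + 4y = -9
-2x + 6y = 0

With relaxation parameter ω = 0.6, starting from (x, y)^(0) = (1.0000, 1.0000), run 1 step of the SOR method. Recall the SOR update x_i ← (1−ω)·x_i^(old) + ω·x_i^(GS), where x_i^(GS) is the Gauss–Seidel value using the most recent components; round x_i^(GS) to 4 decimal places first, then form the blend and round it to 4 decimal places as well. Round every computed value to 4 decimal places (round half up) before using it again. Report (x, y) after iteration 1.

(-0.7143, 0.2571)

Iteration 1:
  x: GS value = (-9 - (4)·1.0000) / (7) = -1.8571;  x ← (1−ω)·1.0000 + ω·-1.8571 = -0.7143
  y: GS value = (0 - (-2)·-0.7143) / (6) = -0.2381;  y ← (1−ω)·1.0000 + ω·-0.2381 = 0.2571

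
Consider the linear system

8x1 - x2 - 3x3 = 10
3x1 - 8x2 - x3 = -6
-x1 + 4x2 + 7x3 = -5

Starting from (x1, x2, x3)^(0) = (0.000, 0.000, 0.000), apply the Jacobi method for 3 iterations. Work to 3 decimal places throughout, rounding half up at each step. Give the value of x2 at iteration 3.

1.274

Iteration 1:
  x1 = (10 - (-1)·0.000 - (-3)·0.000) / (8) = 1.250
  x2 = (-6 - (3)·0.000 - (-1)·0.000) / (-8) = 0.750
  x3 = (-5 - (-1)·0.000 - (4)·0.000) / (7) = -0.714
Iteration 2:
  x1 = (10 - (-1)·0.750 - (-3)·-0.714) / (8) = 1.076
  x2 = (-6 - (3)·1.250 - (-1)·-0.714) / (-8) = 1.308
  x3 = (-5 - (-1)·1.250 - (4)·0.750) / (7) = -0.964
Iteration 3:
  x1 = (10 - (-1)·1.308 - (-3)·-0.964) / (8) = 1.052
  x2 = (-6 - (3)·1.076 - (-1)·-0.964) / (-8) = 1.274
  x3 = (-5 - (-1)·1.076 - (4)·1.308) / (7) = -1.308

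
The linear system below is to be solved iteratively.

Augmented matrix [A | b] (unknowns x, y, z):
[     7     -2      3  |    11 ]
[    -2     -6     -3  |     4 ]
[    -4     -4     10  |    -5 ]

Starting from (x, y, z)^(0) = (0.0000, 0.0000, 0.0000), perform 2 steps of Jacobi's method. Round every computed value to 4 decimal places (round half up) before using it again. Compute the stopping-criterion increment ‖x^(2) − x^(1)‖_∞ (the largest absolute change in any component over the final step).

0.3619

Iteration 1:
  x = (11 - (-2)·0.0000 - (3)·0.0000) / (7) = 1.5714
  y = (4 - (-2)·0.0000 - (-3)·0.0000) / (-6) = -0.6667
  z = (-5 - (-4)·0.0000 - (-4)·0.0000) / (10) = -0.5000
Iteration 2:
  x = (11 - (-2)·-0.6667 - (3)·-0.5000) / (7) = 1.5952
  y = (4 - (-2)·1.5714 - (-3)·-0.5000) / (-6) = -0.9405
  z = (-5 - (-4)·1.5714 - (-4)·-0.6667) / (10) = -0.1381
Change: (0.0238, -0.2738, 0.3619) → max |·| = 0.3619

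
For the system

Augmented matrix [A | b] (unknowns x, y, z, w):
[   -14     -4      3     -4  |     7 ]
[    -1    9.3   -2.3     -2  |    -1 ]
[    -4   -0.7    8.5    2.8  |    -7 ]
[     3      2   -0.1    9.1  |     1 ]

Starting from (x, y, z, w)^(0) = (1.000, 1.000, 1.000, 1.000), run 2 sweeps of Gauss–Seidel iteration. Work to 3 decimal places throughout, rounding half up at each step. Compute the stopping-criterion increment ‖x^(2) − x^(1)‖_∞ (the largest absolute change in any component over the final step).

Iteration 1:
  x = (7 - (-4)·1.000 - (3)·1.000 - (-4)·1.000) / (-14) = -0.857
  y = (-1 - (-1)·-0.857 - (-2.3)·1.000 - (-2)·1.000) / (9.3) = 0.263
  z = (-7 - (-4)·-0.857 - (-0.7)·0.263 - (2.8)·1.000) / (8.5) = -1.535
  w = (1 - (3)·-0.857 - (2)·0.263 - (-0.1)·-1.535) / (9.1) = 0.318
Iteration 2:
  x = (7 - (-4)·0.263 - (3)·-1.535 - (-4)·0.318) / (-14) = -0.995
  y = (-1 - (-1)·-0.995 - (-2.3)·-1.535 - (-2)·0.318) / (9.3) = -0.526
  z = (-7 - (-4)·-0.995 - (-0.7)·-0.526 - (2.8)·0.318) / (8.5) = -1.440
  w = (1 - (3)·-0.995 - (2)·-0.526 - (-0.1)·-1.440) / (9.1) = 0.538
Change: (-0.138, -0.789, 0.095, 0.220) → max |·| = 0.789

0.789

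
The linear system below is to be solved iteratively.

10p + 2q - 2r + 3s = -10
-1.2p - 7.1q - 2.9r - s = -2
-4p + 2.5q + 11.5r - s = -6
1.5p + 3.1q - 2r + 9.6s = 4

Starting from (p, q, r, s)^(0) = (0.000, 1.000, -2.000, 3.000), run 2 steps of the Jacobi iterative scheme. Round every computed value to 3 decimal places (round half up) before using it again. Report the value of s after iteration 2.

0.489

Iteration 1:
  p = (-10 - (2)·1.000 - (-2)·-2.000 - (3)·3.000) / (10) = -2.500
  q = (-2 - (-1.2)·0.000 - (-2.9)·-2.000 - (-1)·3.000) / (-7.1) = 0.676
  r = (-6 - (-4)·0.000 - (2.5)·1.000 - (-1)·3.000) / (11.5) = -0.478
  s = (4 - (1.5)·0.000 - (3.1)·1.000 - (-2)·-2.000) / (9.6) = -0.323
Iteration 2:
  p = (-10 - (2)·0.676 - (-2)·-0.478 - (3)·-0.323) / (10) = -1.134
  q = (-2 - (-1.2)·-2.500 - (-2.9)·-0.478 - (-1)·-0.323) / (-7.1) = 0.945
  r = (-6 - (-4)·-2.500 - (2.5)·0.676 - (-1)·-0.323) / (11.5) = -1.566
  s = (4 - (1.5)·-2.500 - (3.1)·0.676 - (-2)·-0.478) / (9.6) = 0.489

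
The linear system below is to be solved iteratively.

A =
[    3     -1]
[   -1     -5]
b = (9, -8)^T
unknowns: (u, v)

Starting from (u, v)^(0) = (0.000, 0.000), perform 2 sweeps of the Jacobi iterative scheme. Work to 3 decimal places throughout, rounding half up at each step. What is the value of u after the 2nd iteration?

Iteration 1:
  u = (9 - (-1)·0.000) / (3) = 3.000
  v = (-8 - (-1)·0.000) / (-5) = 1.600
Iteration 2:
  u = (9 - (-1)·1.600) / (3) = 3.533
  v = (-8 - (-1)·3.000) / (-5) = 1.000

3.533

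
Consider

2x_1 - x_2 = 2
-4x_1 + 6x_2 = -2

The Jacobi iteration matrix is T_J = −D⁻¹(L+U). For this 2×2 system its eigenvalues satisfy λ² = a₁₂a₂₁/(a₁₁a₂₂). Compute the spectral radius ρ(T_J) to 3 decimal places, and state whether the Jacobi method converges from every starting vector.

0.577

a₁₂a₂₁/(a₁₁a₂₂) = (-1)·(-4) / ((2)·(6)) = 0.333333
ρ = √|0.333333| = √0.333333 = 0.577
ρ < 1, so Jacobi converges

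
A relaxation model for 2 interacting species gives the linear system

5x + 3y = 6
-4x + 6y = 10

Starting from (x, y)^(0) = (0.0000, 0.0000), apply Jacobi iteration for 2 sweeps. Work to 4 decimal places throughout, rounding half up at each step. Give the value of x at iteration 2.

0.2000

Iteration 1:
  x = (6 - (3)·0.0000) / (5) = 1.2000
  y = (10 - (-4)·0.0000) / (6) = 1.6667
Iteration 2:
  x = (6 - (3)·1.6667) / (5) = 0.2000
  y = (10 - (-4)·1.2000) / (6) = 2.4667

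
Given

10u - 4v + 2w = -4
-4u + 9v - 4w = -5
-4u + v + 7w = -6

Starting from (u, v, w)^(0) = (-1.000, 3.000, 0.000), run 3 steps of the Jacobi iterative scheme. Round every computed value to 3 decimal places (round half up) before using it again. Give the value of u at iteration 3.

Iteration 1:
  u = (-4 - (-4)·3.000 - (2)·0.000) / (10) = 0.800
  v = (-5 - (-4)·-1.000 - (-4)·0.000) / (9) = -1.000
  w = (-6 - (-4)·-1.000 - (1)·3.000) / (7) = -1.857
Iteration 2:
  u = (-4 - (-4)·-1.000 - (2)·-1.857) / (10) = -0.429
  v = (-5 - (-4)·0.800 - (-4)·-1.857) / (9) = -1.025
  w = (-6 - (-4)·0.800 - (1)·-1.000) / (7) = -0.257
Iteration 3:
  u = (-4 - (-4)·-1.025 - (2)·-0.257) / (10) = -0.759
  v = (-5 - (-4)·-0.429 - (-4)·-0.257) / (9) = -0.860
  w = (-6 - (-4)·-0.429 - (1)·-1.025) / (7) = -0.956

-0.759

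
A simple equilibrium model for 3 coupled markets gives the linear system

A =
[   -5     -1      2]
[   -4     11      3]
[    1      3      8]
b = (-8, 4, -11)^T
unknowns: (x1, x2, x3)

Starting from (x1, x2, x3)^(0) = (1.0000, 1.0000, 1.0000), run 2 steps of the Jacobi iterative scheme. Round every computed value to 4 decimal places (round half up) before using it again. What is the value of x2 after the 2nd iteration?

1.5295

Iteration 1:
  x1 = (-8 - (-1)·1.0000 - (2)·1.0000) / (-5) = 1.8000
  x2 = (4 - (-4)·1.0000 - (3)·1.0000) / (11) = 0.4545
  x3 = (-11 - (1)·1.0000 - (3)·1.0000) / (8) = -1.8750
Iteration 2:
  x1 = (-8 - (-1)·0.4545 - (2)·-1.8750) / (-5) = 0.7591
  x2 = (4 - (-4)·1.8000 - (3)·-1.8750) / (11) = 1.5295
  x3 = (-11 - (1)·1.8000 - (3)·0.4545) / (8) = -1.7704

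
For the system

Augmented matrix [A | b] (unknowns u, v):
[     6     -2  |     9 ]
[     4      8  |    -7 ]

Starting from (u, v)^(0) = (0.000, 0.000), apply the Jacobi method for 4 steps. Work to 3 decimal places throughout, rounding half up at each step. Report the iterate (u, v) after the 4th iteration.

Iteration 1:
  u = (9 - (-2)·0.000) / (6) = 1.500
  v = (-7 - (4)·0.000) / (8) = -0.875
Iteration 2:
  u = (9 - (-2)·-0.875) / (6) = 1.208
  v = (-7 - (4)·1.500) / (8) = -1.625
Iteration 3:
  u = (9 - (-2)·-1.625) / (6) = 0.958
  v = (-7 - (4)·1.208) / (8) = -1.479
Iteration 4:
  u = (9 - (-2)·-1.479) / (6) = 1.007
  v = (-7 - (4)·0.958) / (8) = -1.354

(1.007, -1.354)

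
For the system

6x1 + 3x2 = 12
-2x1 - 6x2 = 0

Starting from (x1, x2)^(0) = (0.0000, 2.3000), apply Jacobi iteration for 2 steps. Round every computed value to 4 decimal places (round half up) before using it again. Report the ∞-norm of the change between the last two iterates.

1.1500

Iteration 1:
  x1 = (12 - (3)·2.3000) / (6) = 0.8500
  x2 = (0 - (-2)·0.0000) / (-6) = 0.0000
Iteration 2:
  x1 = (12 - (3)·0.0000) / (6) = 2.0000
  x2 = (0 - (-2)·0.8500) / (-6) = -0.2833
Change: (1.1500, -0.2833) → max |·| = 1.1500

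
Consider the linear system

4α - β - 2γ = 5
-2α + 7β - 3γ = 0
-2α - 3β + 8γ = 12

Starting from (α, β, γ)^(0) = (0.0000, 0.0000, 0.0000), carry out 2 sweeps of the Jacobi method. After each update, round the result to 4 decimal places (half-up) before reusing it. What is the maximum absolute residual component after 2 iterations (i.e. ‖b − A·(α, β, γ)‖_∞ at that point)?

Iteration 1:
  α = (5 - (-1)·0.0000 - (-2)·0.0000) / (4) = 1.2500
  β = (0 - (-2)·0.0000 - (-3)·0.0000) / (7) = 0.0000
  γ = (12 - (-2)·0.0000 - (-3)·0.0000) / (8) = 1.5000
Iteration 2:
  α = (5 - (-1)·0.0000 - (-2)·1.5000) / (4) = 2.0000
  β = (0 - (-2)·1.2500 - (-3)·1.5000) / (7) = 1.0000
  γ = (12 - (-2)·1.2500 - (-3)·0.0000) / (8) = 1.8125
Residual b − A·x = (1.6250, 2.4375, 4.5000); ∞-norm = 4.5000

4.5000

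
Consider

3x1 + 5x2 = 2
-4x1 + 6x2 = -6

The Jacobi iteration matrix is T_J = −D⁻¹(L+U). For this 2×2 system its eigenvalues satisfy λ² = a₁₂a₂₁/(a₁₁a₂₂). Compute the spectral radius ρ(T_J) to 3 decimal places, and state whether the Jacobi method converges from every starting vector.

a₁₂a₂₁/(a₁₁a₂₂) = (5)·(-4) / ((3)·(6)) = -1.111111
ρ = √|-1.111111| = √1.111111 = 1.054
ρ > 1, so Jacobi diverges

1.054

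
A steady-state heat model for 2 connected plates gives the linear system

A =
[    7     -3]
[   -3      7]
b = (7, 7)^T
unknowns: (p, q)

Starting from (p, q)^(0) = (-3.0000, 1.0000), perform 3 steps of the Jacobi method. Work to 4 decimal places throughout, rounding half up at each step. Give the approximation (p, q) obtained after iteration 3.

(1.6910, 1.3761)

Iteration 1:
  p = (7 - (-3)·1.0000) / (7) = 1.4286
  q = (7 - (-3)·-3.0000) / (7) = -0.2857
Iteration 2:
  p = (7 - (-3)·-0.2857) / (7) = 0.8776
  q = (7 - (-3)·1.4286) / (7) = 1.6123
Iteration 3:
  p = (7 - (-3)·1.6123) / (7) = 1.6910
  q = (7 - (-3)·0.8776) / (7) = 1.3761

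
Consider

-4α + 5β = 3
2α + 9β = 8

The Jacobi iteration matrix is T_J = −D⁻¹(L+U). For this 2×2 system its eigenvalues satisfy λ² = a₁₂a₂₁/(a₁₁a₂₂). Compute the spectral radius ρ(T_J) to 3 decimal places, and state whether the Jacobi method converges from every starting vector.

0.527

a₁₂a₂₁/(a₁₁a₂₂) = (5)·(2) / ((-4)·(9)) = -0.277778
ρ = √|-0.277778| = √0.277778 = 0.527
ρ < 1, so Jacobi converges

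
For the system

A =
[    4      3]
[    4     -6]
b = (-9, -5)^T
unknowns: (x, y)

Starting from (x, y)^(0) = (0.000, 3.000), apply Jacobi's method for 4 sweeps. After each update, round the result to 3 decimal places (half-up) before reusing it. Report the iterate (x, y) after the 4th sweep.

Iteration 1:
  x = (-9 - (3)·3.000) / (4) = -4.500
  y = (-5 - (4)·0.000) / (-6) = 0.833
Iteration 2:
  x = (-9 - (3)·0.833) / (4) = -2.875
  y = (-5 - (4)·-4.500) / (-6) = -2.167
Iteration 3:
  x = (-9 - (3)·-2.167) / (4) = -0.625
  y = (-5 - (4)·-2.875) / (-6) = -1.083
Iteration 4:
  x = (-9 - (3)·-1.083) / (4) = -1.438
  y = (-5 - (4)·-0.625) / (-6) = 0.417

(-1.438, 0.417)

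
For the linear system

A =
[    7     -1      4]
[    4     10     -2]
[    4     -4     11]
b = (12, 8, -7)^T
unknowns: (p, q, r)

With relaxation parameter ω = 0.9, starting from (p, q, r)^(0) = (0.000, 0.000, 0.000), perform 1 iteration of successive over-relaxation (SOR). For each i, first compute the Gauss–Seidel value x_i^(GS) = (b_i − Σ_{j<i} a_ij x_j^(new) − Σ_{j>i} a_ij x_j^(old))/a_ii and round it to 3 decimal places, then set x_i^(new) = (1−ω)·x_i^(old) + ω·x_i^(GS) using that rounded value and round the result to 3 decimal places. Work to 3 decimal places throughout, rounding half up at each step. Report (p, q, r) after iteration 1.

(1.543, 0.165, -1.023)

Iteration 1:
  p: GS value = (12 - (-1)·0.000 - (4)·0.000) / (7) = 1.714;  p ← (1−ω)·0.000 + ω·1.714 = 1.543
  q: GS value = (8 - (4)·1.543 - (-2)·0.000) / (10) = 0.183;  q ← (1−ω)·0.000 + ω·0.183 = 0.165
  r: GS value = (-7 - (4)·1.543 - (-4)·0.165) / (11) = -1.137;  r ← (1−ω)·0.000 + ω·-1.137 = -1.023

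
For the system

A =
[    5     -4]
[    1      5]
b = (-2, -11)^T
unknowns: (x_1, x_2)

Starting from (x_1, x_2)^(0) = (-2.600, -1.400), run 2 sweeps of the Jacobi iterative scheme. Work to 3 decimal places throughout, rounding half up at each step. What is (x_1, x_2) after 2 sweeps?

(-1.744, -1.896)

Iteration 1:
  x_1 = (-2 - (-4)·-1.400) / (5) = -1.520
  x_2 = (-11 - (1)·-2.600) / (5) = -1.680
Iteration 2:
  x_1 = (-2 - (-4)·-1.680) / (5) = -1.744
  x_2 = (-11 - (1)·-1.520) / (5) = -1.896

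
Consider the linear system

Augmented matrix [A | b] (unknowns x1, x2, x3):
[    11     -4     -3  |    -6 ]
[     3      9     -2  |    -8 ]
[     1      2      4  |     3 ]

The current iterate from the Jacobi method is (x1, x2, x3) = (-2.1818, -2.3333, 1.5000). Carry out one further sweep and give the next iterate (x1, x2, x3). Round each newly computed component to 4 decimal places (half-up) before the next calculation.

(-0.9848, 0.1717, 2.4621)

One sweep:
  x1 = (-6 - (-4)·-2.3333 - (-3)·1.5000) / (11) = -0.9848
  x2 = (-8 - (3)·-2.1818 - (-2)·1.5000) / (9) = 0.1717
  x3 = (3 - (1)·-2.1818 - (2)·-2.3333) / (4) = 2.4621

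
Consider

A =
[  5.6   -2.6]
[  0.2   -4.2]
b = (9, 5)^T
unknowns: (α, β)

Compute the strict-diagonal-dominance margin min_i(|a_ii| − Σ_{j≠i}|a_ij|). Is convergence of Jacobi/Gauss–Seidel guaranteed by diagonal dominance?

row 1: |5.6| − (2.6) = 3
row 2: |-4.2| − (0.2) = 4
minimum over rows = 3 → strictly diagonally dominant (convergence guaranteed)

3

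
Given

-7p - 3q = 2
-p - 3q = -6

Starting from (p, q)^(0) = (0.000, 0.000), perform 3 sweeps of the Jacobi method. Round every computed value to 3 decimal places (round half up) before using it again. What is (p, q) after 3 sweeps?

(-1.184, 2.381)

Iteration 1:
  p = (2 - (-3)·0.000) / (-7) = -0.286
  q = (-6 - (-1)·0.000) / (-3) = 2.000
Iteration 2:
  p = (2 - (-3)·2.000) / (-7) = -1.143
  q = (-6 - (-1)·-0.286) / (-3) = 2.095
Iteration 3:
  p = (2 - (-3)·2.095) / (-7) = -1.184
  q = (-6 - (-1)·-1.143) / (-3) = 2.381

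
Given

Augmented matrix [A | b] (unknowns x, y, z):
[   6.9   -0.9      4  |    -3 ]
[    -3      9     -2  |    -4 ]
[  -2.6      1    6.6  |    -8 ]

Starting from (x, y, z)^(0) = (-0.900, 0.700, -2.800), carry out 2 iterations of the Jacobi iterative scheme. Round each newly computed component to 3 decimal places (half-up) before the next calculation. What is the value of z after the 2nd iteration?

-0.501

Iteration 1:
  x = (-3 - (-0.9)·0.700 - (4)·-2.800) / (6.9) = 1.280
  y = (-4 - (-3)·-0.900 - (-2)·-2.800) / (9) = -1.367
  z = (-8 - (-2.6)·-0.900 - (1)·0.700) / (6.6) = -1.673
Iteration 2:
  x = (-3 - (-0.9)·-1.367 - (4)·-1.673) / (6.9) = 0.357
  y = (-4 - (-3)·1.280 - (-2)·-1.673) / (9) = -0.390
  z = (-8 - (-2.6)·1.280 - (1)·-1.367) / (6.6) = -0.501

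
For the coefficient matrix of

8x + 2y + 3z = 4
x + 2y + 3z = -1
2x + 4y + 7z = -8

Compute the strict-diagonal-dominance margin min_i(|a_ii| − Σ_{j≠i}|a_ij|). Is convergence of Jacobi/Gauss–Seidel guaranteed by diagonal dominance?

row 1: |8| − (2+3) = 3
row 2: |2| − (1+3) = -2
row 3: |7| − (2+4) = 1
minimum over rows = -2 → not strictly diagonally dominant

-2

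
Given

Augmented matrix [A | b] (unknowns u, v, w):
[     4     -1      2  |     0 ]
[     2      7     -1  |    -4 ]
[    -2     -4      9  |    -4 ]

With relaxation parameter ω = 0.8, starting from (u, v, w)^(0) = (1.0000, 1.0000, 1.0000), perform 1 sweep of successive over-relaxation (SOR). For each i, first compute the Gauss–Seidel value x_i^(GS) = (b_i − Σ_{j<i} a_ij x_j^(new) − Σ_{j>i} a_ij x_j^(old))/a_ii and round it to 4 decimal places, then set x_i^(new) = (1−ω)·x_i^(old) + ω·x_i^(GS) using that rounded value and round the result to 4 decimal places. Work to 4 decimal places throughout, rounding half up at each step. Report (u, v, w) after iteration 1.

Iteration 1:
  u: GS value = (0 - (-1)·1.0000 - (2)·1.0000) / (4) = -0.2500;  u ← (1−ω)·1.0000 + ω·-0.2500 = 0.0000
  v: GS value = (-4 - (2)·0.0000 - (-1)·1.0000) / (7) = -0.4286;  v ← (1−ω)·1.0000 + ω·-0.4286 = -0.1429
  w: GS value = (-4 - (-2)·0.0000 - (-4)·-0.1429) / (9) = -0.5080;  w ← (1−ω)·1.0000 + ω·-0.5080 = -0.2064

(0.0000, -0.1429, -0.2064)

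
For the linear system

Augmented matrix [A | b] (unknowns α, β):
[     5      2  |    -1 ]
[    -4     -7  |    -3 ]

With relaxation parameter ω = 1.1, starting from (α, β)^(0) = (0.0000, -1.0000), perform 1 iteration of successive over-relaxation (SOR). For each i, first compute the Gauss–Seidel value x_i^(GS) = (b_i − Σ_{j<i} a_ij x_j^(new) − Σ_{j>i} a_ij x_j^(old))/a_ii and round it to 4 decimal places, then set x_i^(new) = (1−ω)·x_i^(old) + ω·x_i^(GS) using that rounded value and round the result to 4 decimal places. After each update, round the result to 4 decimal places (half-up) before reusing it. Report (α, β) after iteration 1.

(0.2200, 0.4332)

Iteration 1:
  α: GS value = (-1 - (2)·-1.0000) / (5) = 0.2000;  α ← (1−ω)·0.0000 + ω·0.2000 = 0.2200
  β: GS value = (-3 - (-4)·0.2200) / (-7) = 0.3029;  β ← (1−ω)·-1.0000 + ω·0.3029 = 0.4332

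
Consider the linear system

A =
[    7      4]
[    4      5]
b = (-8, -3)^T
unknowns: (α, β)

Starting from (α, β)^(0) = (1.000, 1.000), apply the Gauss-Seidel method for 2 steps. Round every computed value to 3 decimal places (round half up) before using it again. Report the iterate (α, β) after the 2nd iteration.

Iteration 1:
  α = (-8 - (4)·1.000) / (7) = -1.714
  β = (-3 - (4)·-1.714) / (5) = 0.771
Iteration 2:
  α = (-8 - (4)·0.771) / (7) = -1.583
  β = (-3 - (4)·-1.583) / (5) = 0.666

(-1.583, 0.666)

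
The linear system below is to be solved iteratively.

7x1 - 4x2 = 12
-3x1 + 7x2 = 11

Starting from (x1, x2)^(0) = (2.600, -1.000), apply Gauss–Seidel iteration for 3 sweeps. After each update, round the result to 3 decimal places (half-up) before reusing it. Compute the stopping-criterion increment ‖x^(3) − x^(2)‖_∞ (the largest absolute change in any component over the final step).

Iteration 1:
  x1 = (12 - (-4)·-1.000) / (7) = 1.143
  x2 = (11 - (-3)·1.143) / (7) = 2.061
Iteration 2:
  x1 = (12 - (-4)·2.061) / (7) = 2.892
  x2 = (11 - (-3)·2.892) / (7) = 2.811
Iteration 3:
  x1 = (12 - (-4)·2.811) / (7) = 3.321
  x2 = (11 - (-3)·3.321) / (7) = 2.995
Change: (0.429, 0.184) → max |·| = 0.429

0.429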